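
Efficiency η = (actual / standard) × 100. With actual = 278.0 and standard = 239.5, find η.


Efficiency = (actual / standard) × 100
= (278.0 / 239.5) × 100
= 116.1%


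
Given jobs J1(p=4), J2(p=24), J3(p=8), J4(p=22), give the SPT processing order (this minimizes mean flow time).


SPT: sort by shortest processing time
  J1: p=4
  J3: p=8
  J4: p=22
  J2: p=24
Order: J1 → J3 → J4 → J2


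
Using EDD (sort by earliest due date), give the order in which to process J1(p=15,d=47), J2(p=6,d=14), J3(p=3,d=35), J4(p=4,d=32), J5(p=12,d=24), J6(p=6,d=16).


EDD: sort by earliest due date
  J2: d=14, p=6
  J6: d=16, p=6
  J5: d=24, p=12
  J4: d=32, p=4
  J3: d=35, p=3
  J1: d=47, p=15
Order: J2 → J6 → J5 → J4 → J3 → J1


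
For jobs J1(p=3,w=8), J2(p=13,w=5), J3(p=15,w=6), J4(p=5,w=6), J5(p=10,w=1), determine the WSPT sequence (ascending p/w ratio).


WSPT (Smith's rule): sort by p/w ascending
  J1: p/w = 3/8 = 0.375
  J4: p/w = 5/6 = 0.833
  J3: p/w = 15/6 = 2.500
  J2: p/w = 13/5 = 2.600
  J5: p/w = 10/1 = 10.000
Order: J1 → J4 → J3 → J2 → J5


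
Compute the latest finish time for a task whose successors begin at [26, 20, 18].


LF = min of all successor start times
Successors start at: [26, 20, 18]
LF = min(26, 20, 18)
= 18


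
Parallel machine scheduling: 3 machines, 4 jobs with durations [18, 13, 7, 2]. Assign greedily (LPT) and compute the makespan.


Jobs (LPT sorted): [18, 13, 7, 2]
Machines: 3
  J=18 → Machine 1 (load: 0+18=18)
  J=13 → Machine 2 (load: 0+13=13)
  J=7 → Machine 3 (load: 0+7=7)
  J=2 → Machine 3 (load: 7+2=9)
Machine loads: [18, 13, 9]
Makespan = max = 18 time units


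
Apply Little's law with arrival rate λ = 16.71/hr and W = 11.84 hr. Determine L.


Little's law: L = λ × W
= 16.71 × 11.84
= 197.85


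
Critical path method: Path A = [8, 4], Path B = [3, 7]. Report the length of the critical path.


Path A: 8 + 4 = 12
Path B: 3 + 7 = 10
Critical path = longest = max(12, 10)
= 12 (Path A)


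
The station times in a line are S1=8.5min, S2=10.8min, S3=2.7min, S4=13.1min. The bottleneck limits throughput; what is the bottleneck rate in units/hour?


Bottleneck = longest station time
Station times: [8.5, 10.8, 2.7, 13.1]
Max = 13.1 min
Rate = 60 / 13.1
= 4.58 units/hour (bottleneck: 13.1min)


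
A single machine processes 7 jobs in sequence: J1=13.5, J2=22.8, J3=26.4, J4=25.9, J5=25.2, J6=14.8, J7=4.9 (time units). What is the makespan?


Sequential makespan: sum all processing times
= 13.5 + 22.8 + 26.4 + 25.9 + 25.2 + 14.8 + 4.9
= 133.5 time units


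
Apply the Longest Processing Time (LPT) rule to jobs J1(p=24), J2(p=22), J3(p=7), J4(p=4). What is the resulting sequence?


LPT: sort by longest processing time first
  J1: p=24
  J2: p=22
  J3: p=7
  J4: p=4
Order: J1 → J2 → J3 → J4


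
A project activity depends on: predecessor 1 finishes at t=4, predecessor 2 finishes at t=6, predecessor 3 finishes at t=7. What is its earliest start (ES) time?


ES = max of all predecessor completion times
Predecessors: [4, 6, 7]
ES = max(4, 6, 7)
= 7


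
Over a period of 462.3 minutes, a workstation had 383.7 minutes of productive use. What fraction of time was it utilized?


Utilization = busy / total × 100
= 383.7 / 462.3 × 100
= 83.0%


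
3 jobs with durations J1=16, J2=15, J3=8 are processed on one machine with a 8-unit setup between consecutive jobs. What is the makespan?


Makespan = Σ processing + (n-1) × setup
= (16 + 15 + 8) + (3-1)×8
= 39 + 16
= 55 time units


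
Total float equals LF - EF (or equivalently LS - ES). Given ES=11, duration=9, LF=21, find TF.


EF = ES + duration = 11 + 9 = 20
LS = LF - duration = 21 - 9 = 12
Total Float = LF - EF = 21 - 20
(or LS - ES = 12 - 11)
= 1


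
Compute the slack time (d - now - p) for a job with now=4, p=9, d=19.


Slack = due - current_time - processing
= 19 - 4 - 9
= 6


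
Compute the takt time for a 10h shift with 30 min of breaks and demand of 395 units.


Available = 10×60 - 30 = 570 min
Takt time = 570 / 395
= 1.44 min/unit


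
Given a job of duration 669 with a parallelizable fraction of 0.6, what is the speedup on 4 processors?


Amdahl's law: T_p = T × ((1-p) + p/N)
= 669 × ((1-0.6) + 0.6/4)
= 669 × (0.40 + 0.1500)
= 669 × 0.5500
= 367.95
Speedup = 669/367.95
= 1.82×


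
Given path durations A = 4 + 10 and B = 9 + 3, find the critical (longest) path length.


Path A: 4 + 10 = 14
Path B: 9 + 3 = 12
Critical path = longest = max(14, 12)
= 14 (Path A)


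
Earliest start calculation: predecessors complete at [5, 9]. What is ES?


ES = max of all predecessor completion times
Predecessors: [5, 9]
ES = max(5, 9)
= 9


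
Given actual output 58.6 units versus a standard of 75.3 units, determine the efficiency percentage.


Efficiency = (actual / standard) × 100
= (58.6 / 75.3) × 100
= 77.8%


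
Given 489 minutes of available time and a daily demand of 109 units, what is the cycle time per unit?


Cycle time = available time / demand
= 489 / 109
= 4.49 min/unit


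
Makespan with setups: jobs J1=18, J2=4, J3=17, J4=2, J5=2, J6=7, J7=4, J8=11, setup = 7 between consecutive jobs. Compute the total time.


Makespan = Σ processing + (n-1) × setup
= (18 + 4 + 17 + 2 + 2 + 7 + 4 + 11) + (8-1)×7
= 65 + 49
= 114 time units


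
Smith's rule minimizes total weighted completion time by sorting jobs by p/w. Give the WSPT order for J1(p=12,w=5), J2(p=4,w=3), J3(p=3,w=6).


WSPT (Smith's rule): sort by p/w ascending
  J3: p/w = 3/6 = 0.500
  J2: p/w = 4/3 = 1.333
  J1: p/w = 12/5 = 2.400
Order: J3 → J2 → J1


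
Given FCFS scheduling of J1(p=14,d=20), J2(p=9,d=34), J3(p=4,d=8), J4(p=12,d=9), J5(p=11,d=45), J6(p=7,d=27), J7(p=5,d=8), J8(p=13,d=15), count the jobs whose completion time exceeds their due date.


Completion vs due date:
  J1: C=14, d=20 → on time
  J2: C=23, d=34 → on time
  J3: C=27, d=8 → TARDY
  J4: C=39, d=9 → TARDY
  J5: C=50, d=45 → TARDY
  J6: C=57, d=27 → TARDY
  J7: C=62, d=8 → TARDY
  J8: C=75, d=15 → TARDY
Tardy jobs: J3, J4, J5, J6, J7, J8
Count = 6


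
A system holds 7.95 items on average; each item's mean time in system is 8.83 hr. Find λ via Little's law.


Little's law: L = λW → λ = L / W
= 7.95 / 8.83
= 0.90 per hour


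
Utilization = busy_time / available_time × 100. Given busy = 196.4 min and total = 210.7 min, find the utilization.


Utilization = busy / total × 100
= 196.4 / 210.7 × 100
= 93.2%


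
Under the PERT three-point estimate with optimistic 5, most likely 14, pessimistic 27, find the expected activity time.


te = (o + 4m + p) / 6
= (5 + 4×14 + 27) / 6
= (5 + 56 + 27) / 6
= 88 / 6
= 14.67


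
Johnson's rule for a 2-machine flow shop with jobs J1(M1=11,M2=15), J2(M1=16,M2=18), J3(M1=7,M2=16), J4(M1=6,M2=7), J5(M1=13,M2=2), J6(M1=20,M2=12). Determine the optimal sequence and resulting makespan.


Johnson's rule:
Group 1 (M1≤M2, sort by M1): ['J4', 'J3', 'J1', 'J2']
Group 2 (M1>M2, sort desc M2): ['J6', 'J5']
Sequence: J4 → J3 → J1 → J2 → J6 → J5
Makespan calculation:
  J4: M1 done=6, M2 done=13
  J3: M1 done=13, M2 done=29
  J1: M1 done=24, M2 done=44
  J2: M1 done=40, M2 done=62
  J6: M1 done=60, M2 done=74
  J5: M1 done=73, M2 done=76
= Sequence: J4 → J3 → J1 → J2 → J6 → J5, Makespan: 76


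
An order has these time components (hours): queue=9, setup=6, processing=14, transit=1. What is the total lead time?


Lead time = queue + setup + processing + transit
= 9 + 6 + 14 + 1
= 30 hours


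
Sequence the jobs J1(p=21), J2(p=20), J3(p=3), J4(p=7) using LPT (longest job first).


LPT: sort by longest processing time first
  J1: p=21
  J2: p=20
  J4: p=7
  J3: p=3
Order: J1 → J2 → J4 → J3


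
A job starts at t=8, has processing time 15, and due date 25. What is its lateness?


Completion = 8 + 15 = 23
Lateness = C - d = 23 - 25
= -2


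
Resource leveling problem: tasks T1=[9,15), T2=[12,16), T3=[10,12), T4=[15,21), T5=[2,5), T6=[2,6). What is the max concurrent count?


Check each time point for overlaps:
  t=2: 2 tasks active (T5, T6)
Max concurrent = 2


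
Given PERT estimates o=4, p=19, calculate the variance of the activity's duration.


σ² = ((p - o) / 6)² = (p - o)² / 36
= (19 - 4)² / 36
= 15² / 36
= 225 / 36
= 6.2500


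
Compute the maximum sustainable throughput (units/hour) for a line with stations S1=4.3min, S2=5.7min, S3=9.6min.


Bottleneck = longest station time
Station times: [4.3, 5.7, 9.6]
Max = 9.6 min
Rate = 60 / 9.6
= 6.25 units/hour (bottleneck: 9.6min)


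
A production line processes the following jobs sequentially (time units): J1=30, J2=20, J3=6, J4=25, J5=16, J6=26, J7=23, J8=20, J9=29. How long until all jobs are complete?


Sequential makespan: sum all processing times
= 30 + 20 + 6 + 25 + 16 + 26 + 23 + 20 + 29
= 195 time units


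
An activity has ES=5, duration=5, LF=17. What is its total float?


EF = ES + duration = 5 + 5 = 10
LS = LF - duration = 17 - 5 = 12
Total Float = LF - EF = 17 - 10
(or LS - ES = 12 - 5)
= 7


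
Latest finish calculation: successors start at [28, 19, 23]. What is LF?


LF = min of all successor start times
Successors start at: [28, 19, 23]
LF = min(28, 19, 23)
= 19


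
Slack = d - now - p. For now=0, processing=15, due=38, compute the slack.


Slack = due - current_time - processing
= 38 - 0 - 15
= 23


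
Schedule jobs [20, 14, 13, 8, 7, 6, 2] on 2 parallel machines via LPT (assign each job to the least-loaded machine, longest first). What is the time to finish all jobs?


Jobs (LPT sorted): [20, 14, 13, 8, 7, 6, 2]
Machines: 2
  J=20 → Machine 1 (load: 0+20=20)
  J=14 → Machine 2 (load: 0+14=14)
  J=13 → Machine 2 (load: 14+13=27)
  J=8 → Machine 1 (load: 20+8=28)
  J=7 → Machine 2 (load: 27+7=34)
  J=6 → Machine 1 (load: 28+6=34)
  J=2 → Machine 1 (load: 34+2=36)
Machine loads: [36, 34]
Makespan = max = 36 time units


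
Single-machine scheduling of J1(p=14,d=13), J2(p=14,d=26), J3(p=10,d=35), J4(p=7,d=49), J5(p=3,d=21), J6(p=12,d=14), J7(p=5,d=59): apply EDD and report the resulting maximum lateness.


EDD order: J1 → J6 → J5 → J2 → J3 → J4 → J7
Completion and lateness:
  J1: C=14, d=13, L=14-13=1
  J6: C=26, d=14, L=26-14=12
  J5: C=29, d=21, L=29-21=8
  J2: C=43, d=26, L=43-26=17
  J3: C=53, d=35, L=53-35=18
  J4: C=60, d=49, L=60-49=11
  J7: C=65, d=59, L=65-59=6
Lmax = max(1, 12, 8, 17, 18, 11, 6)
= 18


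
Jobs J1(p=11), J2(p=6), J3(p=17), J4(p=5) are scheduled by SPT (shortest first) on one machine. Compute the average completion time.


SPT order: J4 → J2 → J1 → J3
Completion times:
  J4: C=5
  J2: C=11
  J1: C=22
  J3: C=39
Sum = 77, n = 4
Mean flow = 77/4
= 19.25


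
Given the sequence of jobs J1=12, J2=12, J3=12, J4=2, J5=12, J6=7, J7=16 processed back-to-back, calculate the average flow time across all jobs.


Completion times:
  J1: completes at 12
  J2: completes at 24
  J3: completes at 36
  J4: completes at 38
  J5: completes at 50
  J6: completes at 57
  J7: completes at 73
Sum = 290
Average = 290/7
= 41.43


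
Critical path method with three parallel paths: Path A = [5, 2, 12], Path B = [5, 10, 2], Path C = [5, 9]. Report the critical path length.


Path A: 5 + 2 + 12 = 19
Path B: 5 + 10 + 2 = 17
Path C: 5 + 9 = 14
Critical path = longest = max(19, 17, 14)
= 19 (Path A)


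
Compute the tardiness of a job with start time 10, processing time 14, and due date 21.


Completion = start + processing = 10 + 14 = 24
Tardiness = max(0, C - d) = max(0, 24 - 21)
= max(0, 3)
= 3


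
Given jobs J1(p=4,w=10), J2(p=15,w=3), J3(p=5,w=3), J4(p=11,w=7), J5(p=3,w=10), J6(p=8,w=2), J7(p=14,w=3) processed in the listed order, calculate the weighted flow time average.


Completion times:
  J1: C=4, w×C=10×4=40
  J2: C=19, w×C=3×19=57
  J3: C=24, w×C=3×24=72
  J4: C=35, w×C=7×35=245
  J5: C=38, w×C=10×38=380
  J6: C=46, w×C=2×46=92
  J7: C=60, w×C=3×60=180
Sum w×C = 1066
Sum w = 38
Weighted avg = 1066/38
= 28.05


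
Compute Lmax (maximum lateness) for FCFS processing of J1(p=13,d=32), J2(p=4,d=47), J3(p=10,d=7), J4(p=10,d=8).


Lateness per job (L = C - d):
  J1: C=13, d=32, L=-19
  J2: C=17, d=47, L=-30
  J3: C=27, d=7, L=20
  J4: C=37, d=8, L=29
Lmax = max(-19, -30, 20, 29)
= 29


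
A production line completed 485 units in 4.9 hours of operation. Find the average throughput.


Throughput = units / time
= 485 / 4.9
= 99.0 units/hour


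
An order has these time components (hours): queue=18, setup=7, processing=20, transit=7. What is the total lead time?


Lead time = queue + setup + processing + transit
= 18 + 7 + 20 + 7
= 52 hours


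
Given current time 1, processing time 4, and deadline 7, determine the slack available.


Slack = due - current_time - processing
= 7 - 1 - 4
= 2


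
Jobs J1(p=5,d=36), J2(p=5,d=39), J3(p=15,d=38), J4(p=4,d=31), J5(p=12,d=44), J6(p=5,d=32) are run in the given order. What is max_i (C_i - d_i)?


Lateness per job (L = C - d):
  J1: C=5, d=36, L=-31
  J2: C=10, d=39, L=-29
  J3: C=25, d=38, L=-13
  J4: C=29, d=31, L=-2
  J5: C=41, d=44, L=-3
  J6: C=46, d=32, L=14
Lmax = max(-31, -29, -13, -2, -3, 14)
= 14


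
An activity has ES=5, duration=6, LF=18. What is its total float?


EF = ES + duration = 5 + 6 = 11
LS = LF - duration = 18 - 6 = 12
Total Float = LF - EF = 18 - 11
(or LS - ES = 12 - 5)
= 7


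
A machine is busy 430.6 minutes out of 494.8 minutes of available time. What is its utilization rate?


Utilization = busy / total × 100
= 430.6 / 494.8 × 100
= 87.0%


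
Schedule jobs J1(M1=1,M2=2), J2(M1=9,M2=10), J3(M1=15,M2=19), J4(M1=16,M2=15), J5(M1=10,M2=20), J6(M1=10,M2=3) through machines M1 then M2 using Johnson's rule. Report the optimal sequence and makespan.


Johnson's rule:
Group 1 (M1≤M2, sort by M1): ['J1', 'J2', 'J5', 'J3']
Group 2 (M1>M2, sort desc M2): ['J4', 'J6']
Sequence: J1 → J2 → J5 → J3 → J4 → J6
Makespan calculation:
  J1: M1 done=1, M2 done=3
  J2: M1 done=10, M2 done=20
  J5: M1 done=20, M2 done=40
  J3: M1 done=35, M2 done=59
  J4: M1 done=51, M2 done=74
  J6: M1 done=61, M2 done=77
= Sequence: J1 → J2 → J5 → J3 → J4 → J6, Makespan: 77


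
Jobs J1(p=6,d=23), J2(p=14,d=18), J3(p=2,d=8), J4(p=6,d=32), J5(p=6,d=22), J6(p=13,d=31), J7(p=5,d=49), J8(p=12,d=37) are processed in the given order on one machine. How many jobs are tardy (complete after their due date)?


Completion vs due date:
  J1: C=6, d=23 → on time
  J2: C=20, d=18 → TARDY
  J3: C=22, d=8 → TARDY
  J4: C=28, d=32 → on time
  J5: C=34, d=22 → TARDY
  J6: C=47, d=31 → TARDY
  J7: C=52, d=49 → TARDY
  J8: C=64, d=37 → TARDY
Tardy jobs: J2, J3, J5, J6, J7, J8
Count = 6


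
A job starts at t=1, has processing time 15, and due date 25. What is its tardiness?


Completion = start + processing = 1 + 15 = 16
Tardiness = max(0, C - d) = max(0, 16 - 25)
= max(0, -9)
= 0


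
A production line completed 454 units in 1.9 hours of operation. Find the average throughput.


Throughput = units / time
= 454 / 1.9
= 238.9 units/hour


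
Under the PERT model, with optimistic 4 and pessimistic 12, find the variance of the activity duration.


σ² = ((p - o) / 6)² = (p - o)² / 36
= (12 - 4)² / 36
= 8² / 36
= 64 / 36
= 1.7778


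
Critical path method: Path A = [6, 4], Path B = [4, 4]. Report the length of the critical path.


Path A: 6 + 4 = 10
Path B: 4 + 4 = 8
Critical path = longest = max(10, 8)
= 10 (Path A)


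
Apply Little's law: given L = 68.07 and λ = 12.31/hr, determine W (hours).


Little's law: L = λW → W = L / λ
= 68.07 / 12.31
= 5.53 hours


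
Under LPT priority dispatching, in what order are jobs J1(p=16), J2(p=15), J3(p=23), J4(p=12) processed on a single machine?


LPT: sort by longest processing time first
  J3: p=23
  J1: p=16
  J2: p=15
  J4: p=12
Order: J3 → J1 → J2 → J4


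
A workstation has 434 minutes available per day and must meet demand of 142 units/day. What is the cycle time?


Cycle time = available time / demand
= 434 / 142
= 3.06 min/unit


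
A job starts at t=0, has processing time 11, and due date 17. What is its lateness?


Completion = 0 + 11 = 11
Lateness = C - d = 11 - 17
= -6


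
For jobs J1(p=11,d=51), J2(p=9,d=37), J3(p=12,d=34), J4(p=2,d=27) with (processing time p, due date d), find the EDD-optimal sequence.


EDD: sort by earliest due date
  J4: d=27, p=2
  J3: d=34, p=12
  J2: d=37, p=9
  J1: d=51, p=11
Order: J4 → J3 → J2 → J1


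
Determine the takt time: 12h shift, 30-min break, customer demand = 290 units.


Available = 12×60 - 30 = 690 min
Takt time = 690 / 290
= 2.38 min/unit


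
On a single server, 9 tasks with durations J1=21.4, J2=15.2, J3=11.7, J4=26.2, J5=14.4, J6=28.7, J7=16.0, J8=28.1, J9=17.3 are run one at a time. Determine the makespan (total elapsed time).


Sequential makespan: sum all processing times
= 21.4 + 15.2 + 11.7 + 26.2 + 14.4 + 28.7 + 16.0 + 28.1 + 17.3
= 179.0 time units


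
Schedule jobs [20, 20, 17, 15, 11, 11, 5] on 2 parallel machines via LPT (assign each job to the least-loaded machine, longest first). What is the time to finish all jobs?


Jobs (LPT sorted): [20, 20, 17, 15, 11, 11, 5]
Machines: 2
  J=20 → Machine 1 (load: 0+20=20)
  J=20 → Machine 2 (load: 0+20=20)
  J=17 → Machine 1 (load: 20+17=37)
  J=15 → Machine 2 (load: 20+15=35)
  J=11 → Machine 2 (load: 35+11=46)
  J=11 → Machine 1 (load: 37+11=48)
  J=5 → Machine 2 (load: 46+5=51)
Machine loads: [48, 51]
Makespan = max = 51 time units


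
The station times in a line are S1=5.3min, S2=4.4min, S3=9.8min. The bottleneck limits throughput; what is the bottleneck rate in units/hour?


Bottleneck = longest station time
Station times: [5.3, 4.4, 9.8]
Max = 9.8 min
Rate = 60 / 9.8
= 6.12 units/hour (bottleneck: 9.8min)


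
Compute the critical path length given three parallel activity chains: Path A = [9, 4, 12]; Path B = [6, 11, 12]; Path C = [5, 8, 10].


Path A: 9 + 4 + 12 = 25
Path B: 6 + 11 + 12 = 29
Path C: 5 + 8 + 10 = 23
Critical path = longest = max(25, 29, 23)
= 29 (Path B)


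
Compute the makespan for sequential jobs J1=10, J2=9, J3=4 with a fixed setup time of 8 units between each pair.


Makespan = Σ processing + (n-1) × setup
= (10 + 9 + 4) + (3-1)×8
= 23 + 16
= 39 time units


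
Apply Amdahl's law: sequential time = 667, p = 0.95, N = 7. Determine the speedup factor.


Amdahl's law: T_p = T × ((1-p) + p/N)
= 667 × ((1-0.95) + 0.95/7)
= 667 × (0.05 + 0.1357)
= 667 × 0.1857
= 123.87
Speedup = 667/123.87
= 5.38×


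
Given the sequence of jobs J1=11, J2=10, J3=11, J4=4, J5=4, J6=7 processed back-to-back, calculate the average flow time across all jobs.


Completion times:
  J1: completes at 11
  J2: completes at 21
  J3: completes at 32
  J4: completes at 36
  J5: completes at 40
  J6: completes at 47
Sum = 187
Average = 187/6
= 31.17


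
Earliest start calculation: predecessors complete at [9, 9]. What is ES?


ES = max of all predecessor completion times
Predecessors: [9, 9]
ES = max(9, 9)
= 9


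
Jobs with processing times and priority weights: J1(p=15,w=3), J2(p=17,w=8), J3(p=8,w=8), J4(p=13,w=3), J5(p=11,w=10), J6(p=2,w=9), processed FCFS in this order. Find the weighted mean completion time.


Completion times:
  J1: C=15, w×C=3×15=45
  J2: C=32, w×C=8×32=256
  J3: C=40, w×C=8×40=320
  J4: C=53, w×C=3×53=159
  J5: C=64, w×C=10×64=640
  J6: C=66, w×C=9×66=594
Sum w×C = 2014
Sum w = 41
Weighted avg = 2014/41
= 49.12


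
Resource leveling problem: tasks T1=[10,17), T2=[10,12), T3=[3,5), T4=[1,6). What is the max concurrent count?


Check each time point for overlaps:
  t=3: 2 tasks active (T3, T4)
Max concurrent = 2


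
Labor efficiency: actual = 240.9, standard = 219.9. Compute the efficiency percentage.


Efficiency = (actual / standard) × 100
= (240.9 / 219.9) × 100
= 109.5%


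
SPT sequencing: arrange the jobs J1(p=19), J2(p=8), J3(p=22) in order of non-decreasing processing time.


SPT: sort by shortest processing time
  J2: p=8
  J1: p=19
  J3: p=22
Order: J2 → J1 → J3


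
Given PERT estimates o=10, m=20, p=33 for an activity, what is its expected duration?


te = (o + 4m + p) / 6
= (10 + 4×20 + 33) / 6
= (10 + 80 + 33) / 6
= 123 / 6
= 20.50


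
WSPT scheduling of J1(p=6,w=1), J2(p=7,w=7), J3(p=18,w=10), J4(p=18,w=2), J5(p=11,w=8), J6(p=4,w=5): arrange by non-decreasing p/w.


WSPT (Smith's rule): sort by p/w ascending
  J6: p/w = 4/5 = 0.800
  J2: p/w = 7/7 = 1.000
  J5: p/w = 11/8 = 1.375
  J3: p/w = 18/10 = 1.800
  J1: p/w = 6/1 = 6.000
  J4: p/w = 18/2 = 9.000
Order: J6 → J2 → J5 → J3 → J1 → J4


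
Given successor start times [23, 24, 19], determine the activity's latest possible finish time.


LF = min of all successor start times
Successors start at: [23, 24, 19]
LF = min(23, 24, 19)
= 19


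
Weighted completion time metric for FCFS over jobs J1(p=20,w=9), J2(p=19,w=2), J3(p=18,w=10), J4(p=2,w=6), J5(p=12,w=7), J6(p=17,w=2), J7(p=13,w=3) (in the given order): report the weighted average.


Completion times:
  J1: C=20, w×C=9×20=180
  J2: C=39, w×C=2×39=78
  J3: C=57, w×C=10×57=570
  J4: C=59, w×C=6×59=354
  J5: C=71, w×C=7×71=497
  J6: C=88, w×C=2×88=176
  J7: C=101, w×C=3×101=303
Sum w×C = 2158
Sum w = 39
Weighted avg = 2158/39
= 55.33


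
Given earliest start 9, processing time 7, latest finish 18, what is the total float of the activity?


EF = ES + duration = 9 + 7 = 16
LS = LF - duration = 18 - 7 = 11
Total Float = LF - EF = 18 - 16
(or LS - ES = 11 - 9)
= 2


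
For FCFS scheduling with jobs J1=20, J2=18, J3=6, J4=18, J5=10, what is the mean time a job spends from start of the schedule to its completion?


Completion times:
  J1: completes at 20
  J2: completes at 38
  J3: completes at 44
  J4: completes at 62
  J5: completes at 72
Sum = 236
Average = 236/5
= 47.20


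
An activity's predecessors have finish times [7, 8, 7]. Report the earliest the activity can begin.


ES = max of all predecessor completion times
Predecessors: [7, 8, 7]
ES = max(7, 8, 7)
= 8


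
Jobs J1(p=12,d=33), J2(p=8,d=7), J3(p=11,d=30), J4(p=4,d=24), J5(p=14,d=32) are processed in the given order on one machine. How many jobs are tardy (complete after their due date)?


Completion vs due date:
  J1: C=12, d=33 → on time
  J2: C=20, d=7 → TARDY
  J3: C=31, d=30 → TARDY
  J4: C=35, d=24 → TARDY
  J5: C=49, d=32 → TARDY
Tardy jobs: J2, J3, J4, J5
Count = 4


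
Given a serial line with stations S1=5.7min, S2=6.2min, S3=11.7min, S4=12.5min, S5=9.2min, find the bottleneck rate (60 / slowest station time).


Bottleneck = longest station time
Station times: [5.7, 6.2, 11.7, 12.5, 9.2]
Max = 12.5 min
Rate = 60 / 12.5
= 4.80 units/hour (bottleneck: 12.5min)


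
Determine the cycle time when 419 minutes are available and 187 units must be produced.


Cycle time = available time / demand
= 419 / 187
= 2.24 min/unit


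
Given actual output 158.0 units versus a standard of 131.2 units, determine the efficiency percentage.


Efficiency = (actual / standard) × 100
= (158.0 / 131.2) × 100
= 120.4%


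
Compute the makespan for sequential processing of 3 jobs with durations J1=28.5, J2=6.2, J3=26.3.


Sequential makespan: sum all processing times
= 28.5 + 6.2 + 26.3
= 61.0 time units


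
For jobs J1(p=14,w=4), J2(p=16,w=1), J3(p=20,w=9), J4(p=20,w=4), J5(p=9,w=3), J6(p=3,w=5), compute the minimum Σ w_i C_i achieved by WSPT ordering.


WSPT order (by p/w): J6 → J3 → J5 → J1 → J4 → J2
  J6: C=3, w·C=5×3=15
  J3: C=23, w·C=9×23=207
  J5: C=32, w·C=3×32=96
  J1: C=46, w·C=4×46=184
  J4: C=66, w·C=4×66=264
  J2: C=82, w·C=1×82=82
Σ w·C = 848
= 848


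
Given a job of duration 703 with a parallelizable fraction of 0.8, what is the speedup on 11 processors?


Amdahl's law: T_p = T × ((1-p) + p/N)
= 703 × ((1-0.8) + 0.8/11)
= 703 × (0.20 + 0.0727)
= 703 × 0.2727
= 191.73
Speedup = 703/191.73
= 3.67×


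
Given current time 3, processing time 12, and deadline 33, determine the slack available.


Slack = due - current_time - processing
= 33 - 3 - 12
= 18


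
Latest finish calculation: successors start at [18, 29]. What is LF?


LF = min of all successor start times
Successors start at: [18, 29]
LF = min(18, 29)
= 18


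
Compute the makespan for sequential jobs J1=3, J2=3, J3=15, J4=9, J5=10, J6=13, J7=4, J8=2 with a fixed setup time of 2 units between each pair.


Makespan = Σ processing + (n-1) × setup
= (3 + 3 + 15 + 9 + 10 + 13 + 4 + 2) + (8-1)×2
= 59 + 14
= 73 time units


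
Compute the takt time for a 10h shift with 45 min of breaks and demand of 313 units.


Available = 10×60 - 45 = 555 min
Takt time = 555 / 313
= 1.77 min/unit


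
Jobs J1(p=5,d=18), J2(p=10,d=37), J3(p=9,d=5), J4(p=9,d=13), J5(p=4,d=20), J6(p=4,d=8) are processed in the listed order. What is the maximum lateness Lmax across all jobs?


Lateness per job (L = C - d):
  J1: C=5, d=18, L=-13
  J2: C=15, d=37, L=-22
  J3: C=24, d=5, L=19
  J4: C=33, d=13, L=20
  J5: C=37, d=20, L=17
  J6: C=41, d=8, L=33
Lmax = max(-13, -22, 19, 20, 17, 33)
= 33


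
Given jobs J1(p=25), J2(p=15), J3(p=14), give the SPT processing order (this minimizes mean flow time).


SPT: sort by shortest processing time
  J3: p=14
  J2: p=15
  J1: p=25
Order: J3 → J2 → J1


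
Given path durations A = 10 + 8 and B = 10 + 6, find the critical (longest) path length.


Path A: 10 + 8 = 18
Path B: 10 + 6 = 16
Critical path = longest = max(18, 16)
= 18 (Path A)


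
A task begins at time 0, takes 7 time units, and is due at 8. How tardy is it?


Completion = start + processing = 0 + 7 = 7
Tardiness = max(0, C - d) = max(0, 7 - 8)
= max(0, -1)
= 0


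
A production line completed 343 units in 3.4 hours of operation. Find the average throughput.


Throughput = units / time
= 343 / 3.4
= 100.9 units/hour


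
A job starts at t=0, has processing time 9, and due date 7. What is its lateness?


Completion = 0 + 9 = 9
Lateness = C - d = 9 - 7
= 2


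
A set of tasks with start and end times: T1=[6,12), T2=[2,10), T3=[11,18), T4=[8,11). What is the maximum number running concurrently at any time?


Check each time point for overlaps:
  t=8: 3 tasks active (T1, T2, T4)
Max concurrent = 3


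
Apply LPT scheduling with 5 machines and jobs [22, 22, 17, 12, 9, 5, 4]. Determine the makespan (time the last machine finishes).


Jobs (LPT sorted): [22, 22, 17, 12, 9, 5, 4]
Machines: 5
  J=22 → Machine 1 (load: 0+22=22)
  J=22 → Machine 2 (load: 0+22=22)
  J=17 → Machine 3 (load: 0+17=17)
  J=12 → Machine 4 (load: 0+12=12)
  J=9 → Machine 5 (load: 0+9=9)
  J=5 → Machine 5 (load: 9+5=14)
  J=4 → Machine 4 (load: 12+4=16)
Machine loads: [22, 22, 17, 16, 14]
Makespan = max = 22 time units


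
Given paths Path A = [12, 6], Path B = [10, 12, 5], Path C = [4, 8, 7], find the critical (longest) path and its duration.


Path A: 12 + 6 = 18
Path B: 10 + 12 + 5 = 27
Path C: 4 + 8 + 7 = 19
Critical path = longest = max(18, 27, 19)
= 27 (Path B)


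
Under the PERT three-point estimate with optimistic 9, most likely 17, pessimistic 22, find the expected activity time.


te = (o + 4m + p) / 6
= (9 + 4×17 + 22) / 6
= (9 + 68 + 22) / 6
= 99 / 6
= 16.50


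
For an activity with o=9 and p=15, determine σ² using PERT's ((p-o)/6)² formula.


σ² = ((p - o) / 6)² = (p - o)² / 36
= (15 - 9)² / 36
= 6² / 36
= 36 / 36
= 1.0000


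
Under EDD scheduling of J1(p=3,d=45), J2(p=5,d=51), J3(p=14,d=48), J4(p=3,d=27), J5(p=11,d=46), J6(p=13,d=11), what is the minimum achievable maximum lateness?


EDD order: J6 → J4 → J1 → J5 → J3 → J2
Completion and lateness:
  J6: C=13, d=11, L=13-11=2
  J4: C=16, d=27, L=16-27=-11
  J1: C=19, d=45, L=19-45=-26
  J5: C=30, d=46, L=30-46=-16
  J3: C=44, d=48, L=44-48=-4
  J2: C=49, d=51, L=49-51=-2
Lmax = max(2, -11, -26, -16, -4, -2)
= 2


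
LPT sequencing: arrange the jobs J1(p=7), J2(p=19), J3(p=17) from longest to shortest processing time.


LPT: sort by longest processing time first
  J2: p=19
  J3: p=17
  J1: p=7
Order: J2 → J3 → J1


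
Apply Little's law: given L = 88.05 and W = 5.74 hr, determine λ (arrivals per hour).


Little's law: L = λW → λ = L / W
= 88.05 / 5.74
= 15.34 per hour


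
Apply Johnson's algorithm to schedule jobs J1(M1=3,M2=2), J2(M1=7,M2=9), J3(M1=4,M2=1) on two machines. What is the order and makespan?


Johnson's rule:
Group 1 (M1≤M2, sort by M1): ['J2']
Group 2 (M1>M2, sort desc M2): ['J1', 'J3']
Sequence: J2 → J1 → J3
Makespan calculation:
  J2: M1 done=7, M2 done=16
  J1: M1 done=10, M2 done=18
  J3: M1 done=14, M2 done=19
= Sequence: J2 → J1 → J3, Makespan: 19


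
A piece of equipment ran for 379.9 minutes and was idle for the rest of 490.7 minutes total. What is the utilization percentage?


Utilization = busy / total × 100
= 379.9 / 490.7 × 100
= 77.4%


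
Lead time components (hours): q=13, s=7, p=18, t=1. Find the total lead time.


Lead time = queue + setup + processing + transit
= 13 + 7 + 18 + 1
= 39 hours


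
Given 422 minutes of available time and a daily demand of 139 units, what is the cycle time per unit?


Cycle time = available time / demand
= 422 / 139
= 3.04 min/unit


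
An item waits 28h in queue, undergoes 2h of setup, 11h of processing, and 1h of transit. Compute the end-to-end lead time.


Lead time = queue + setup + processing + transit
= 28 + 2 + 11 + 1
= 42 hours


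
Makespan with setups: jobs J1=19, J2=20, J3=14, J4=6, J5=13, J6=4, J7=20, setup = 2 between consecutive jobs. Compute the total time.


Makespan = Σ processing + (n-1) × setup
= (19 + 20 + 14 + 6 + 13 + 4 + 20) + (7-1)×2
= 96 + 12
= 108 time units


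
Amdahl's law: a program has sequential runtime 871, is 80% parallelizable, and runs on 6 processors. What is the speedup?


Amdahl's law: T_p = T × ((1-p) + p/N)
= 871 × ((1-0.8) + 0.8/6)
= 871 × (0.20 + 0.1333)
= 871 × 0.3333
= 290.33
Speedup = 871/290.33
= 3.00×


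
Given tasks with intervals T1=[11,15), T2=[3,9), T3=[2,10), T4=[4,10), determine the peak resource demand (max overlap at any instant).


Check each time point for overlaps:
  t=4: 3 tasks active (T2, T3, T4)
Max concurrent = 3


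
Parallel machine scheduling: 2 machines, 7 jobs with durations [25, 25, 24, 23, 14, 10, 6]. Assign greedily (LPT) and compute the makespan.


Jobs (LPT sorted): [25, 25, 24, 23, 14, 10, 6]
Machines: 2
  J=25 → Machine 1 (load: 0+25=25)
  J=25 → Machine 2 (load: 0+25=25)
  J=24 → Machine 1 (load: 25+24=49)
  J=23 → Machine 2 (load: 25+23=48)
  J=14 → Machine 2 (load: 48+14=62)
  J=10 → Machine 1 (load: 49+10=59)
  J=6 → Machine 1 (load: 59+6=65)
Machine loads: [65, 62]
Makespan = max = 65 time units


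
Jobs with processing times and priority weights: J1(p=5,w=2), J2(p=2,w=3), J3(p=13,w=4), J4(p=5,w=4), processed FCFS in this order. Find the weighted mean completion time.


Completion times:
  J1: C=5, w×C=2×5=10
  J2: C=7, w×C=3×7=21
  J3: C=20, w×C=4×20=80
  J4: C=25, w×C=4×25=100
Sum w×C = 211
Sum w = 13
Weighted avg = 211/13
= 16.23


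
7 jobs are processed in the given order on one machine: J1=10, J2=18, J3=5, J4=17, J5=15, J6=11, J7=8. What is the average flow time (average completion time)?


Completion times:
  J1: completes at 10
  J2: completes at 28
  J3: completes at 33
  J4: completes at 50
  J5: completes at 65
  J6: completes at 76
  J7: completes at 84
Sum = 346
Average = 346/7
= 49.43


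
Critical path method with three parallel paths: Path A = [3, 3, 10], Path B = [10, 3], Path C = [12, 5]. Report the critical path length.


Path A: 3 + 3 + 10 = 16
Path B: 10 + 3 = 13
Path C: 12 + 5 = 17
Critical path = longest = max(16, 13, 17)
= 17 (Path C)


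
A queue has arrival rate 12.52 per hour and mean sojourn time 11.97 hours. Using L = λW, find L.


Little's law: L = λ × W
= 12.52 × 11.97
= 149.86


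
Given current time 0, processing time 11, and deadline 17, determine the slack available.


Slack = due - current_time - processing
= 17 - 0 - 11
= 6


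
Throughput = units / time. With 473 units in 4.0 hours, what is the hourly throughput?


Throughput = units / time
= 473 / 4.0
= 118.2 units/hour


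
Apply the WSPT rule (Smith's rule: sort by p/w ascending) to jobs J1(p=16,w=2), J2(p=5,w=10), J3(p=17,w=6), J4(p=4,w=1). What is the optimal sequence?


WSPT (Smith's rule): sort by p/w ascending
  J2: p/w = 5/10 = 0.500
  J3: p/w = 17/6 = 2.833
  J4: p/w = 4/1 = 4.000
  J1: p/w = 16/2 = 8.000
Order: J2 → J3 → J4 → J1


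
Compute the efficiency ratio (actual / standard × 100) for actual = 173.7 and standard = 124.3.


Efficiency = (actual / standard) × 100
= (173.7 / 124.3) × 100
= 139.7%


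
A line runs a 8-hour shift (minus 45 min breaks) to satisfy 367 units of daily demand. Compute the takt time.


Available = 8×60 - 45 = 435 min
Takt time = 435 / 367
= 1.19 min/unit


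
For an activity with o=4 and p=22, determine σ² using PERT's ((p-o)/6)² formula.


σ² = ((p - o) / 6)² = (p - o)² / 36
= (22 - 4)² / 36
= 18² / 36
= 324 / 36
= 9.0000


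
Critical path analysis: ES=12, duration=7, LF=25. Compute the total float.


EF = ES + duration = 12 + 7 = 19
LS = LF - duration = 25 - 7 = 18
Total Float = LF - EF = 25 - 19
(or LS - ES = 18 - 12)
= 6


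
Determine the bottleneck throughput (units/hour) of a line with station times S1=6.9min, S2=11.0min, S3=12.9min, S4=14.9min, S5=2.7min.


Bottleneck = longest station time
Station times: [6.9, 11.0, 12.9, 14.9, 2.7]
Max = 14.9 min
Rate = 60 / 14.9
= 4.03 units/hour (bottleneck: 14.9min)


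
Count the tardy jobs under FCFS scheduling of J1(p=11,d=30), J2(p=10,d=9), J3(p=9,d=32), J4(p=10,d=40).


Completion vs due date:
  J1: C=11, d=30 → on time
  J2: C=21, d=9 → TARDY
  J3: C=30, d=32 → on time
  J4: C=40, d=40 → on time
Tardy jobs: J2
Count = 1


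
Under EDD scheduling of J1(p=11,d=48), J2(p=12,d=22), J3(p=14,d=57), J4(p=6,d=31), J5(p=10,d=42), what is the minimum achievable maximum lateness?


EDD order: J2 → J4 → J5 → J1 → J3
Completion and lateness:
  J2: C=12, d=22, L=12-22=-10
  J4: C=18, d=31, L=18-31=-13
  J5: C=28, d=42, L=28-42=-14
  J1: C=39, d=48, L=39-48=-9
  J3: C=53, d=57, L=53-57=-4
Lmax = max(-10, -13, -14, -9, -4)
= -4


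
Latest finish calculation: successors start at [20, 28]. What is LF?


LF = min of all successor start times
Successors start at: [20, 28]
LF = min(20, 28)
= 20


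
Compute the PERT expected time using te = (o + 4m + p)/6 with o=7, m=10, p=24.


te = (o + 4m + p) / 6
= (7 + 4×10 + 24) / 6
= (7 + 40 + 24) / 6
= 71 / 6
= 11.83


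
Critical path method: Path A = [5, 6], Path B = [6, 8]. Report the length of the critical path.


Path A: 5 + 6 = 11
Path B: 6 + 8 = 14
Critical path = longest = max(11, 14)
= 14 (Path B)


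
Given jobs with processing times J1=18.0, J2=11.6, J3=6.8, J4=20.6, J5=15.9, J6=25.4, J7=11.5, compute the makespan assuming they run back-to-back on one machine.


Sequential makespan: sum all processing times
= 18.0 + 11.6 + 6.8 + 20.6 + 15.9 + 25.4 + 11.5
= 109.8 time units


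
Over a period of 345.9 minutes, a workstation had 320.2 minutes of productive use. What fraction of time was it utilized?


Utilization = busy / total × 100
= 320.2 / 345.9 × 100
= 92.6%


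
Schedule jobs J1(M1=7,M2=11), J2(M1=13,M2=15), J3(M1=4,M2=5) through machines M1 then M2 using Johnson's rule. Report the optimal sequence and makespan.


Johnson's rule:
Group 1 (M1≤M2, sort by M1): ['J3', 'J1', 'J2']
Group 2 (M1>M2, sort desc M2): []
Sequence: J3 → J1 → J2
Makespan calculation:
  J3: M1 done=4, M2 done=9
  J1: M1 done=11, M2 done=22
  J2: M1 done=24, M2 done=39
= Sequence: J3 → J1 → J2, Makespan: 39


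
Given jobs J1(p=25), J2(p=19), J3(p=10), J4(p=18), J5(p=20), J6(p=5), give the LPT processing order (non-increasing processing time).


LPT: sort by longest processing time first
  J1: p=25
  J5: p=20
  J2: p=19
  J4: p=18
  J3: p=10
  J6: p=5
Order: J1 → J5 → J2 → J4 → J3 → J6


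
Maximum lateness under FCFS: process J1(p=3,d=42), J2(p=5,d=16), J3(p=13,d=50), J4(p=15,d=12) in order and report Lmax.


Lateness per job (L = C - d):
  J1: C=3, d=42, L=-39
  J2: C=8, d=16, L=-8
  J3: C=21, d=50, L=-29
  J4: C=36, d=12, L=24
Lmax = max(-39, -8, -29, 24)
= 24


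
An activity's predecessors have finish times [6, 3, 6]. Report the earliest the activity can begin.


ES = max of all predecessor completion times
Predecessors: [6, 3, 6]
ES = max(6, 3, 6)
= 6


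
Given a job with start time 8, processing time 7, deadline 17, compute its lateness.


Completion = 8 + 7 = 15
Lateness = C - d = 15 - 17
= -2


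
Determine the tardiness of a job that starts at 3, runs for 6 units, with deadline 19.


Completion = start + processing = 3 + 6 = 9
Tardiness = max(0, C - d) = max(0, 9 - 19)
= max(0, -10)
= 0


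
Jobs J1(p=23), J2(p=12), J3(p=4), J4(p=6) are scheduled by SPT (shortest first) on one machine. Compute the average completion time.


SPT order: J3 → J4 → J2 → J1
Completion times:
  J3: C=4
  J4: C=10
  J2: C=22
  J1: C=45
Sum = 81, n = 4
Mean flow = 81/4
= 20.25


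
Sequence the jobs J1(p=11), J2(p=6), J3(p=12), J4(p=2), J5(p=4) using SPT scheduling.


SPT: sort by shortest processing time
  J4: p=2
  J5: p=4
  J2: p=6
  J1: p=11
  J3: p=12
Order: J4 → J5 → J2 → J1 → J3


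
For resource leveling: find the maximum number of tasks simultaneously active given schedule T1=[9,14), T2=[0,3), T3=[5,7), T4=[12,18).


Check each time point for overlaps:
  t=12: 2 tasks active (T1, T4)
Max concurrent = 2


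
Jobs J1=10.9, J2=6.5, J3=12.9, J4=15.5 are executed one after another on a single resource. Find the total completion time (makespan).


Sequential makespan: sum all processing times
= 10.9 + 6.5 + 12.9 + 15.5
= 45.8 time units


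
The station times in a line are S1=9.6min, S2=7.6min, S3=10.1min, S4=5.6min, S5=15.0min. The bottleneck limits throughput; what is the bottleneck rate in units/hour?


Bottleneck = longest station time
Station times: [9.6, 7.6, 10.1, 5.6, 15.0]
Max = 15.0 min
Rate = 60 / 15.0
= 4.00 units/hour (bottleneck: 15.0min)


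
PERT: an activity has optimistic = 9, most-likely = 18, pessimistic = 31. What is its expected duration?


te = (o + 4m + p) / 6
= (9 + 4×18 + 31) / 6
= (9 + 72 + 31) / 6
= 112 / 6
= 18.67


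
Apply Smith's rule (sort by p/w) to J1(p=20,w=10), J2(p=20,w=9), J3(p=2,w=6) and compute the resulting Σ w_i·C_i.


WSPT order (by p/w): J3 → J1 → J2
  J3: C=2, w·C=6×2=12
  J1: C=22, w·C=10×22=220
  J2: C=42, w·C=9×42=378
Σ w·C = 610
= 610


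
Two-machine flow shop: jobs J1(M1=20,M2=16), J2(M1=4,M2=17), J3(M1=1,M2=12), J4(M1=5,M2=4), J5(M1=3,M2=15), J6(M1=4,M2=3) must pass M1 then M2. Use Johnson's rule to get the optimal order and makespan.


Johnson's rule:
Group 1 (M1≤M2, sort by M1): ['J3', 'J5', 'J2']
Group 2 (M1>M2, sort desc M2): ['J1', 'J4', 'J6']
Sequence: J3 → J5 → J2 → J1 → J4 → J6
Makespan calculation:
  J3: M1 done=1, M2 done=13
  J5: M1 done=4, M2 done=28
  J2: M1 done=8, M2 done=45
  J1: M1 done=28, M2 done=61
  J4: M1 done=33, M2 done=65
  J6: M1 done=37, M2 done=68
= Sequence: J3 → J5 → J2 → J1 → J4 → J6, Makespan: 68


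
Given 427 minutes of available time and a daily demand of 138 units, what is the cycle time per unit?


Cycle time = available time / demand
= 427 / 138
= 3.09 min/unit
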